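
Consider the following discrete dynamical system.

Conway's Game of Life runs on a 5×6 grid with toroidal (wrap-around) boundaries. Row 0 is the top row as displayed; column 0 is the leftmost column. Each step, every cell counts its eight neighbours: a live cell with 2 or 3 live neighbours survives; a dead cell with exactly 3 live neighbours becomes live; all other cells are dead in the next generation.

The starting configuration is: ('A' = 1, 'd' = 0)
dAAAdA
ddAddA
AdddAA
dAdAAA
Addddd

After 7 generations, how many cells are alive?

0) dAAAdA
ddAddA
AdddAA
dAdAAA
Addddd
1) dAAAAA
ddAddd
dAAddd
dAdAdd
dddddd
2) dAAAAd
AdddAd
dAdAdd
dAdddd
AAdddd
3) ddAAAd
AdddAA
AAAddd
dAdddd
AddAdd
4) AAAddd
AdddAd
ddAddd
dddddd
dAdAAd
5) AdAdAd
AdAAdA
dddddd
ddAAdd
AAdAdd
6) ddddAd
AdAAAA
dAddAd
dAAAdd
AdddAA
7) dAdddd
AAAddd
dddddd
dAAAdd
AAAdAA

12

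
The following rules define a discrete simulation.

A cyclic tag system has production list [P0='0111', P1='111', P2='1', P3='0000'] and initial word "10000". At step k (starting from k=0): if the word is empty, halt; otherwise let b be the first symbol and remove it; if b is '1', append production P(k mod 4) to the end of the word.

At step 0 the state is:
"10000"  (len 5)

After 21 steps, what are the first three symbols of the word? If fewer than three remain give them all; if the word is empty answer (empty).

[0] "10000"  (len 5)
[1] "00000111"  (len 8)
[2] "0000111"  (len 7)
[3] "000111"  (len 6)
[4] "00111"  (len 5)
[5] "0111"  (len 4)
[6] "111"  (len 3)
[7] "111"  (len 3)
[8] "110000"  (len 6)
[9] "100000111"  (len 9)
[10] "00000111111"  (len 11)
[11] "0000111111"  (len 10)
[12] "000111111"  (len 9)
[13] "00111111"  (len 8)
[14] "0111111"  (len 7)
[15] "111111"  (len 6)
[16] "111110000"  (len 9)
[17] "111100000111"  (len 12)
[18] "11100000111111"  (len 14)
[19] "11000001111111"  (len 14)
[20] "10000011111110000"  (len 17)
[21] "00000111111100000111"  (len 20)

000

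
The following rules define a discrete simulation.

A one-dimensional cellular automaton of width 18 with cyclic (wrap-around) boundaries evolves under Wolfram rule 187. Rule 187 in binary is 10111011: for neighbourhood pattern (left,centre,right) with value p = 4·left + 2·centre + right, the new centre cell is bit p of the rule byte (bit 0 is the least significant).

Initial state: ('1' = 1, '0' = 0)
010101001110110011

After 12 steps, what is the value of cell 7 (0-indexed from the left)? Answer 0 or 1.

1

gen 0: 010101001110110011
gen 1: 101010111101101110
gen 2: 010101111011011101
gen 3: 101011110110111010
gen 4: 010111101101110101
gen 5: 101111011011101010
gen 6: 011110110111010101
gen 7: 111101101110101010
gen 8: 111011011101010101
gen 9: 110110111010101011
gen 10: 101101110101010111
gen 11: 011011101010101111
gen 12: 110111010101011110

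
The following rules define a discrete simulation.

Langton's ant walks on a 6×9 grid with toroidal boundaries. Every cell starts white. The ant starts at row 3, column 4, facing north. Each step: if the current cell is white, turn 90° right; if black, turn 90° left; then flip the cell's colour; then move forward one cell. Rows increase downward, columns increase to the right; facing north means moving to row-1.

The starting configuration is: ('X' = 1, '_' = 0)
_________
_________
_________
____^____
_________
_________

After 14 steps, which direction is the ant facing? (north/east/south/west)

south

[0] _________
_________
_________
____^____
_________
_________
[1] _________
_________
_________
____X>___
_________
_________
[2] _________
_________
_________
____XX___
_____v___
_________
[3] _________
_________
_________
____XX___
____<X___
_________
[4] _________
_________
_________
____^X___
____XX___
_________
[5] _________
_________
_________
___<_X___
____XX___
_________
[6] _________
_________
___^_____
___X_X___
____XX___
_________
[7] _________
_________
___X>____
___X_X___
____XX___
_________
[8] _________
_________
___XX____
___XvX___
____XX___
_________
[9] _________
_________
___XX____
___<XX___
____XX___
_________
[10] _________
_________
___XX____
____XX___
___vXX___
_________
[11] _________
_________
___XX____
____XX___
__<XXX___
_________
[12] _________
_________
___XX____
__^_XX___
__XXXX___
_________
[13] _________
_________
___XX____
__X>XX___
__XXXX___
_________
[14] _________
_________
___XX____
__XXXX___
__XvXX___
_________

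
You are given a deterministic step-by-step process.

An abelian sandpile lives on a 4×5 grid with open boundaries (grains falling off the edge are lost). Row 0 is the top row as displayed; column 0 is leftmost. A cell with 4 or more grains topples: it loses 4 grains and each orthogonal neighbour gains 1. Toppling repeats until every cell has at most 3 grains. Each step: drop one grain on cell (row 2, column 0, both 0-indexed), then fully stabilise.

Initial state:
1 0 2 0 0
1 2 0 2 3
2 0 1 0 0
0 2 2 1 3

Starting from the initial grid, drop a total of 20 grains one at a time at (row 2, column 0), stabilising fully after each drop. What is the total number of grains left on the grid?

31

t=0: 1 0 2 0 0
1 2 0 2 3
2 0 1 0 0
0 2 2 1 3
t=1: 1 0 2 0 0
1 2 0 2 3
3 0 1 0 0
0 2 2 1 3
t=2: 1 0 2 0 0
2 2 0 2 3
0 1 1 0 0
1 2 2 1 3
t=3: 1 0 2 0 0
2 2 0 2 3
1 1 1 0 0
1 2 2 1 3
t=4: 1 0 2 0 0
2 2 0 2 3
2 1 1 0 0
1 2 2 1 3
t=5: 1 0 2 0 0
2 2 0 2 3
3 1 1 0 0
1 2 2 1 3
t=6: 1 0 2 0 0
3 2 0 2 3
0 2 1 0 0
2 2 2 1 3
t=7: 1 0 2 0 0
3 2 0 2 3
1 2 1 0 0
2 2 2 1 3
t=8: 1 0 2 0 0
3 2 0 2 3
2 2 1 0 0
2 2 2 1 3
t=9: 1 0 2 0 0
3 2 0 2 3
3 2 1 0 0
2 2 2 1 3
t=10: 2 0 2 0 0
0 3 0 2 3
1 3 1 0 0
3 2 2 1 3
t=11: 2 0 2 0 0
0 3 0 2 3
2 3 1 0 0
3 2 2 1 3
t=12: 2 0 2 0 0
0 3 0 2 3
3 3 1 0 0
3 2 2 1 3
t=13: 2 1 2 0 0
2 0 1 2 3
2 2 2 0 0
1 0 3 1 3
t=14: 2 1 2 0 0
2 0 1 2 3
3 2 2 0 0
1 0 3 1 3
t=15: 2 1 2 0 0
3 0 1 2 3
0 3 2 0 0
2 0 3 1 3
t=16: 2 1 2 0 0
3 0 1 2 3
1 3 2 0 0
2 0 3 1 3
t=17: 2 1 2 0 0
3 0 1 2 3
2 3 2 0 0
2 0 3 1 3
t=18: 2 1 2 0 0
3 0 1 2 3
3 3 2 0 0
2 0 3 1 3
t=19: 3 1 2 0 0
0 2 1 2 3
2 0 3 0 0
3 1 3 1 3
t=20: 3 1 2 0 0
0 2 1 2 3
3 0 3 0 0
3 1 3 1 3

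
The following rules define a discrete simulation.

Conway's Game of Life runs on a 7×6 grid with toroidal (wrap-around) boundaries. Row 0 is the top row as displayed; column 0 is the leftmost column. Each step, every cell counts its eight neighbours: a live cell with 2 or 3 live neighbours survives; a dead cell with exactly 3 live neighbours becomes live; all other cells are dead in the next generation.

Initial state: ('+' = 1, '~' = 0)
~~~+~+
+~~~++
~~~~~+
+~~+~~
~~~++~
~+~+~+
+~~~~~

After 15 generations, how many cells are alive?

11

k=0  ~~~+~+
+~~~++
~~~~~+
+~~+~~
~~~++~
~+~+~+
+~~~~~
k=1  ~~~~~~
+~~~~~
~~~~~~
~~~+~+
+~~+~+
+~++~+
+~+~~+
k=2  ++~~~+
~~~~~~
~~~~~~
+~~~~+
~+~+~~
~~++~~
+~++++
k=3  ~+++~~
+~~~~~
~~~~~~
+~~~~~
++~++~
+~~~~+
~~~~~~
k=4  ~++~~~
~++~~~
~~~~~~
++~~~+
~+~~+~
++~~++
+++~~~
k=5  ~~~+~~
~++~~~
~~+~~~
++~~~+
~~+~+~
~~~++~
~~~+~~
k=6  ~~~+~~
~+++~~
~~+~~~
++++~+
+++~+~
~~+~+~
~~++~~
k=7  ~+~~+~
~+~+~~
~~~~+~
~~~~++
~~~~+~
~~~~++
~~+~+~
k=8  ~+~~+~
~~+++~
~~~+++
~~~+++
~~~+~~
~~~~++
~~~~+~
k=9  ~~+~++
~~+~~~
~~~~~~
~~+~~+
~~~+~~
~~~+++
~~~++~
k=10  ~~+~++
~~~+~~
~~~~~~
~~~~~~
~~++~+
~~+~~+
~~+~~~
k=11  ~~+~+~
~~~++~
~~~~~~
~~~~~~
~~+++~
~++~+~
~++~++
k=12  ~++~~~
~~~++~
~~~~~~
~~~+~~
~++~+~
+~~~~~
+~~~++
k=13  +++~~~
~~++~~
~~~++~
~~++~~
~+++~~
+~~++~
+~~~~+
k=14  +~++~+
~~~~+~
~~~~+~
~+~~~~
~+~~~~
+~~++~
~~+++~
k=15  ~++~~+
~~~~+~
~~~~~~
~~~~~~
+++~~~
~+~~++
+~~~~~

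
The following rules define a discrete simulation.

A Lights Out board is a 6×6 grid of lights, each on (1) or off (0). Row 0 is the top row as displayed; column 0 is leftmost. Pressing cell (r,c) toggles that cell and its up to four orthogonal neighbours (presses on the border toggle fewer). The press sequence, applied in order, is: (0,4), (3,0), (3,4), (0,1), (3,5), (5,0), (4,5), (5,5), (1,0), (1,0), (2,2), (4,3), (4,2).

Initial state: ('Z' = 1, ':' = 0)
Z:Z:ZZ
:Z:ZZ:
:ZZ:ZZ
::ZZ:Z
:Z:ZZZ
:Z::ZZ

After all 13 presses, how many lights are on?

15

t=0: Z:Z:ZZ
:Z:ZZ:
:ZZ:ZZ
::ZZ:Z
:Z:ZZZ
:Z::ZZ
t=1: Z:ZZ::
:Z:Z::
:ZZ:ZZ
::ZZ:Z
:Z:ZZZ
:Z::ZZ
t=2: Z:ZZ::
:Z:Z::
ZZZ:ZZ
ZZZZ:Z
ZZ:ZZZ
:Z::ZZ
t=3: Z:ZZ::
:Z:Z::
ZZZ::Z
ZZZ:Z:
ZZ:Z:Z
:Z::ZZ
t=4: :Z:Z::
:::Z::
ZZZ::Z
ZZZ:Z:
ZZ:Z:Z
:Z::ZZ
t=5: :Z:Z::
:::Z::
ZZZ:::
ZZZ::Z
ZZ:Z::
:Z::ZZ
t=6: :Z:Z::
:::Z::
ZZZ:::
ZZZ::Z
:Z:Z::
Z:::ZZ
t=7: :Z:Z::
:::Z::
ZZZ:::
ZZZ:::
:Z:ZZZ
Z:::Z:
t=8: :Z:Z::
:::Z::
ZZZ:::
ZZZ:::
:Z:ZZ:
Z::::Z
t=9: ZZ:Z::
ZZ:Z::
:ZZ:::
ZZZ:::
:Z:ZZ:
Z::::Z
t=10: :Z:Z::
:::Z::
ZZZ:::
ZZZ:::
:Z:ZZ:
Z::::Z
t=11: :Z:Z::
::ZZ::
Z::Z::
ZZ::::
:Z:ZZ:
Z::::Z
t=12: :Z:Z::
::ZZ::
Z::Z::
ZZ:Z::
:ZZ:::
Z::Z:Z
t=13: :Z:Z::
::ZZ::
Z::Z::
ZZZZ::
:::Z::
Z:ZZ:Z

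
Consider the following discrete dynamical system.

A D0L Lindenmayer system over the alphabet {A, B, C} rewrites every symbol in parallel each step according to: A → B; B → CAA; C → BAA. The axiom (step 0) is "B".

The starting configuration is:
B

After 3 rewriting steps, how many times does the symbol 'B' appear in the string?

2

step 0: B
step 1: CAA
step 2: BAABB
step 3: CAABBCAACAA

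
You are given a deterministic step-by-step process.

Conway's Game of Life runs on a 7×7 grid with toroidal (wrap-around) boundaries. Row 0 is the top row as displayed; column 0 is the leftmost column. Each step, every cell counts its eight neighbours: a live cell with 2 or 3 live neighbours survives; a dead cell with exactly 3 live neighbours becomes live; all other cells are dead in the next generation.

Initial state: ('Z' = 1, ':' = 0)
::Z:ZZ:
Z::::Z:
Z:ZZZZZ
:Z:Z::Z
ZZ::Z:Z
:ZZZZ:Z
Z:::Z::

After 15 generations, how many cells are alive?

16

[0] ::Z:ZZ:
Z::::Z:
Z:ZZZZZ
:Z:Z::Z
ZZ::Z:Z
:ZZZZ:Z
Z:::Z::
[1] :Z:ZZZ:
Z:Z::::
::ZZ:::
:::::::
::::Z:Z
::Z:Z:Z
Z:::::Z
[2] :ZZZZZ:
:::::::
:ZZZ:::
:::Z:::
:::Z:::
:::Z::Z
ZZZ:::Z
[3] :::ZZZZ
:::::::
::ZZ:::
:::ZZ::
::ZZZ::
:Z:Z::Z
::::::Z
[4] ::::ZZZ
::Z::Z:
::ZZZ::
:::::::
:::::Z:
Z::ZZZ:
::ZZ::Z
[5] ::Z:Z:Z
::Z:::Z
::ZZZ::
:::ZZ::
:::::ZZ
::ZZ:Z:
Z:Z::::
[6] Z:Z::ZZ
:ZZ:Z::
::Z:ZZ:
::Z::::
::Z::ZZ
:ZZZZZ:
::Z:ZZZ
[7] Z:Z::::
Z:Z:Z::
::Z:ZZ:
:ZZ:Z:Z
:::::ZZ
ZZ:::::
:::::::
[8] :::Z:::
::Z:ZZZ
Z:Z:Z:Z
ZZZ:Z:Z
::Z::ZZ
Z:::::Z
Z::::::
[9] :::ZZZZ
ZZZ:Z:Z
::Z:Z::
::Z:Z::
::ZZ:::
ZZ:::Z:
Z:::::Z
[10] ::ZZZ::
ZZZ:::Z
Z:Z:Z::
:ZZ:Z::
::ZZZ::
ZZZ::::
:Z:::::
[11] :::Z:::
Z:::ZZZ
:::::ZZ
::::ZZ:
Z:::Z::
Z::::::
Z::::::
[12] Z:::ZZ:
Z:::Z::
Z::::::
::::Z::
::::ZZZ
ZZ::::Z
:::::::
[13] ::::ZZZ
ZZ::ZZ:
:::::::
::::Z:Z
::::Z:Z
Z:::::Z
:Z:::Z:
[14] :Z:::::
Z:::Z::
Z:::Z:Z
:::::::
::::::Z
Z:::::Z
::::Z::
[15] :::::::
ZZ:::ZZ
Z::::ZZ
Z::::ZZ
Z:::::Z
Z::::ZZ
Z::::::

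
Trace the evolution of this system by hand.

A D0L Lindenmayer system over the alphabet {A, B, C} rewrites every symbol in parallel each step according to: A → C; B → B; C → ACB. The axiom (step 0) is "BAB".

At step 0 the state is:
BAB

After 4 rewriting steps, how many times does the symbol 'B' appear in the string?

0) BAB
1) BCB
2) BACBB
3) BCACBBB
4) BACBCACBBBB

6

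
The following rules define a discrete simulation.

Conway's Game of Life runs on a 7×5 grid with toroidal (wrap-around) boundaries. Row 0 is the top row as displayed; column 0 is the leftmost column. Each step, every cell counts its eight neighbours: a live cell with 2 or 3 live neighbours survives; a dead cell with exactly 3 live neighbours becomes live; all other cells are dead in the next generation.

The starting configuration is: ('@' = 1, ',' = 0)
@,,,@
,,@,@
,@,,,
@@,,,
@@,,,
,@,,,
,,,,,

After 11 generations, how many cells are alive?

17

[0] @,,,@
,,@,@
,@,,,
@@,,,
@@,,,
,@,,,
,,,,,
[1] @,,@@
,@,@@
,@@,,
,,@,,
,,@,,
@@,,,
@,,,,
[2] ,@@@,
,@,,,
@@,,,
,,@@,
,,@,,
@@,,,
,,,,,
[3] ,@@,,
,,,,,
@@,,,
,,@@,
,,@@,
,@,,,
@,,,,
[4] ,@,,,
@,@,,
,@@,,
,,,@@
,@,@,
,@@,,
@,@,,
[5] @,@,,
@,@,,
@@@,@
@@,@@
@@,@@
@,,@,
@,@,,
[6] @,@@@
,,@,,
,,,,,
,,,,,
,,,,,
,,,@,
@,@@,
[7] @,,,,
,@@,@
,,,,,
,,,,,
,,,,,
,,@@@
@,,,,
[8] @,,,@
@@,,,
,,,,,
,,,,,
,,,@,
,,,@@
@@,@,
[9] ,,@,,
@@,,@
,,,,,
,,,,,
,,,@@
@,,@,
,@@@,
[10] ,,,,@
@@,,,
@,,,,
,,,,,
,,,@@
@@,,,
,@,@@
[11] ,@@@@
@@,,@
@@,,,
,,,,@
@,,,@
,@,,,
,@@@@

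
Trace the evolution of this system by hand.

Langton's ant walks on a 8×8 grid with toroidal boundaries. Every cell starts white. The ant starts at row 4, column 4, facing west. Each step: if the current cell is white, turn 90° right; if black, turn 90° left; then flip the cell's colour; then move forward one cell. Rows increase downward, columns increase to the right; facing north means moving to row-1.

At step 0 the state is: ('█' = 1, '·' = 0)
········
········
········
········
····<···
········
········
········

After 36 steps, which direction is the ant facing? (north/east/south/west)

east

gen 0: ········
········
········
········
····<···
········
········
········
gen 1: ········
········
········
····^···
····█···
········
········
········
gen 2: ········
········
········
····█>··
····█···
········
········
········
gen 3: ········
········
········
····██··
····█v··
········
········
········
gen 4: ········
········
········
····██··
····<█··
········
········
········
gen 5: ········
········
········
····██··
·····█··
····v···
········
········
gen 6: ········
········
········
····██··
·····█··
···<█···
········
········
gen 7: ········
········
········
····██··
···^·█··
···██···
········
········
gen 8: ········
········
········
····██··
···█>█··
···██···
········
········
gen 9: ········
········
········
····██··
···███··
···█v···
········
········
gen 10: ········
········
········
····██··
···███··
···█·>··
········
········
gen 11: ········
········
········
····██··
···███··
···█·█··
·····v··
········
gen 12: ········
········
········
····██··
···███··
···█·█··
····<█··
········
gen 13: ········
········
········
····██··
···███··
···█^█··
····██··
········
gen 14: ········
········
········
····██··
···███··
···██>··
····██··
········
gen 15: ········
········
········
····██··
···██^··
···██···
····██··
········
gen 16: ········
········
········
····██··
···█<···
···██···
····██··
········
gen 17: ········
········
········
····██··
···█····
···█v···
····██··
········
gen 18: ········
········
········
····██··
···█····
···█·>··
····██··
········
gen 19: ········
········
········
····██··
···█····
···█·█··
····█v··
········
gen 20: ········
········
········
····██··
···█····
···█·█··
····█·>·
········
gen 21: ········
········
········
····██··
···█····
···█·█··
····█·█·
······v·
gen 22: ········
········
········
····██··
···█····
···█·█··
····█·█·
·····<█·
gen 23: ········
········
········
····██··
···█····
···█·█··
····█^█·
·····██·
gen 24: ········
········
········
····██··
···█····
···█·█··
····██>·
·····██·
gen 25: ········
········
········
····██··
···█····
···█·█^·
····██··
·····██·
gen 26: ········
········
········
····██··
···█····
···█·██>
····██··
·····██·
gen 27: ········
········
········
····██··
···█····
···█·███
····██·v
·····██·
gen 28: ········
········
········
····██··
···█····
···█·███
····██<█
·····██·
gen 29: ········
········
········
····██··
···█····
···█·█^█
····████
·····██·
gen 30: ········
········
········
····██··
···█····
···█·<·█
····████
·····██·
gen 31: ········
········
········
····██··
···█····
···█···█
····█v██
·····██·
gen 32: ········
········
········
····██··
···█····
···█···█
····█·>█
·····██·
gen 33: ········
········
········
····██··
···█····
···█··^█
····█··█
·····██·
gen 34: ········
········
········
····██··
···█····
···█··█>
····█··█
·····██·
gen 35: ········
········
········
····██··
···█···^
···█··█·
····█··█
·····██·
gen 36: ········
········
········
····██··
>··█···█
···█··█·
····█··█
·····██·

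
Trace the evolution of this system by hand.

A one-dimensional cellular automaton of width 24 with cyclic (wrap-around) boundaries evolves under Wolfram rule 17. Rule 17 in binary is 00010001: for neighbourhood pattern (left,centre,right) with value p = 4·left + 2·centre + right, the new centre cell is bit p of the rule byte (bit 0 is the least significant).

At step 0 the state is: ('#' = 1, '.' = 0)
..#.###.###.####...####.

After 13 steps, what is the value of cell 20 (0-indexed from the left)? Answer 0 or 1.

0

k=0  ..#.###.###.####...####.
k=1  #...............##.....#
k=2  .##############...####..
k=3  ...............##.....##
k=4  ##############...####...
k=5  ..............##.....##.
k=6  #############...####...#
k=7  .............##.....##..
k=8  ############...####...##
k=9  ............##.....##...
k=10  ###########...####...###
k=11  ...........##.....##....
k=12  ##########...####...####
k=13  ..........##.....##.....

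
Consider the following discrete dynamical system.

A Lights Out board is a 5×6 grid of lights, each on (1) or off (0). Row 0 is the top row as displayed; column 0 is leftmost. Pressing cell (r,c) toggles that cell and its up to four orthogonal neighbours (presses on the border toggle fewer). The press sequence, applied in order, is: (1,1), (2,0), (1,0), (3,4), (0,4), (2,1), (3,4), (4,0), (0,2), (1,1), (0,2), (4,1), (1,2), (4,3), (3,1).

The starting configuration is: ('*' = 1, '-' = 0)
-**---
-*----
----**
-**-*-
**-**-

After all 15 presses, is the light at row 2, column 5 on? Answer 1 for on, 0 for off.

gen 0: -**---
-*----
----**
-**-*-
**-**-
gen 1: --*---
*-*---
-*--**
-**-*-
**-**-
gen 2: --*---
--*---
*---**
***-*-
**-**-
gen 3: *-*---
***---
----**
***-*-
**-**-
gen 4: *-*---
***---
-----*
****-*
**-*--
gen 5: *-****
***-*-
-----*
****-*
**-*--
gen 6: *-****
*-*-*-
***--*
*-**-*
**-*--
gen 7: *-****
*-*-*-
***-**
*-*-*-
**-**-
gen 8: *-****
*-*-*-
***-**
--*-*-
---**-
gen 9: **--**
*---*-
***-**
--*-*-
---**-
gen 10: *---**
-**-*-
*-*-**
--*-*-
---**-
gen 11: ******
-*--*-
*-*-**
--*-*-
---**-
gen 12: ******
-*--*-
*-*-**
-**-*-
*****-
gen 13: **-***
--***-
*---**
-**-*-
*****-
gen 14: **-***
--***-
*---**
-****-
**----
gen 15: **-***
--***-
**--**
*--**-
*-----

1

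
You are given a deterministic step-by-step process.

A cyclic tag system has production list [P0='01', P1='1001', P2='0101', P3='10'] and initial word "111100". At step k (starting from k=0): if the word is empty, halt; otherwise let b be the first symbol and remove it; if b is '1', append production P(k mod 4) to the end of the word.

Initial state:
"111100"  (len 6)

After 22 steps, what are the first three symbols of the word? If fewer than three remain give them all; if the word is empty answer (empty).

101

k=0  "111100"  (len 6)
k=1  "1110001"  (len 7)
k=2  "1100011001"  (len 10)
k=3  "1000110010101"  (len 13)
k=4  "00011001010110"  (len 14)
k=5  "0011001010110"  (len 13)
k=6  "011001010110"  (len 12)
k=7  "11001010110"  (len 11)
k=8  "100101011010"  (len 12)
k=9  "0010101101001"  (len 13)
k=10  "010101101001"  (len 12)
k=11  "10101101001"  (len 11)
k=12  "010110100110"  (len 12)
k=13  "10110100110"  (len 11)
k=14  "01101001101001"  (len 14)
k=15  "1101001101001"  (len 13)
k=16  "10100110100110"  (len 14)
k=17  "010011010011001"  (len 15)
k=18  "10011010011001"  (len 14)
k=19  "00110100110010101"  (len 17)
k=20  "0110100110010101"  (len 16)
k=21  "110100110010101"  (len 15)
k=22  "101001100101011001"  (len 18)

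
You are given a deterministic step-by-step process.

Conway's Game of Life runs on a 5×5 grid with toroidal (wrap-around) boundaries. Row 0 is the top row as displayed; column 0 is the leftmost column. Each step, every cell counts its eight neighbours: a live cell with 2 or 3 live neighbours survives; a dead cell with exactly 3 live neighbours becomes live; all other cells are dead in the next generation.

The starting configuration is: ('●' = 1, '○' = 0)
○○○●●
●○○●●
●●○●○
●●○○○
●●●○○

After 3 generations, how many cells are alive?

gen 0: ○○○●●
●○○●●
●●○●○
●●○○○
●●●○○
gen 1: ○○○○○
○●○○○
○○○●○
○○○○○
○○●●○
gen 2: ○○●○○
○○○○○
○○○○○
○○●●○
○○○○○
gen 3: ○○○○○
○○○○○
○○○○○
○○○○○
○○●●○

2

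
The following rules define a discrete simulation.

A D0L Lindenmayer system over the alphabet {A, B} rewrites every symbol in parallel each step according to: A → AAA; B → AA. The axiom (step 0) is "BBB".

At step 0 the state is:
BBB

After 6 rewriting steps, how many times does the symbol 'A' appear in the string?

[0] BBB
[1] AAAAAA
[2] AAAAAAAAAAAAAAAAAA
[3] AAAAAAAAAAAAAAAAAAAAAAAAAAAAAAAAAAAAAAAAAAAAAAAAAAAAAA
[4] AAAAAAAAAAAAAAAAAAAAAAAAAAAAAAAAAAAAAAAAAAAAAAAAAAAAAAAAAA…AAAAAAAAAAAAAAAAAAAAAAAAAAAAAAAAAAAAAAAAAAAAAAAAAAAAAAAAAA  (len 162)
[5] AAAAAAAAAAAAAAAAAAAAAAAAAAAAAAAAAAAAAAAAAAAAAAAAAAAAAAAAAA…AAAAAAAAAAAAAAAAAAAAAAAAAAAAAAAAAAAAAAAAAAAAAAAAAAAAAAAAAA  (len 486)
[6] AAAAAAAAAAAAAAAAAAAAAAAAAAAAAAAAAAAAAAAAAAAAAAAAAAAAAAAAAA…AAAAAAAAAAAAAAAAAAAAAAAAAAAAAAAAAAAAAAAAAAAAAAAAAAAAAAAAAA  (len 1458)

1458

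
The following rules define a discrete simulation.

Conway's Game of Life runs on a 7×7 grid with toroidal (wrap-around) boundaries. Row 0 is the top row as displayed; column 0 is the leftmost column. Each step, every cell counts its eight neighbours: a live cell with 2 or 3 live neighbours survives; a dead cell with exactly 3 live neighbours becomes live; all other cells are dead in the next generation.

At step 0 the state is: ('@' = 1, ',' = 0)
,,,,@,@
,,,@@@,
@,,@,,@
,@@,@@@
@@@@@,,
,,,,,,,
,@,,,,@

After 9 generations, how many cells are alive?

[0] ,,,,@,@
,,,@@@,
@,,@,,@
,@@,@@@
@@@@@,,
,,,,,,,
,@,,,,@
[1] @,,@@,@
@,,@,,,
@@,,,,,
,,,,,,,
@,,,@,@
,,,@,,,
@,,,,@,
[2] @@,@@@,
,,@@@,,
@@,,,,,
,@,,,,@
,,,,,,,
@,,,@@,
@,,@,@,
[3] @@,,,@,
,,,,,@@
@@,@,,,
,@,,,,,
@,,,,@@
,,,,@@,
@,@@,,,
[4] @@@,@@,
,,@,@@,
@@@,,,@
,@@,,,,
@,,,@@@
@@,@@@,
@,@@,@,
[5] @,,,,,,
,,,,@,,
@,,,,@@
,,@@,,,
,,,,,,,
,,,,,,,
,,,,,,,
[6] ,,,,,,,
@,,,,@,
,,,@@@@
,,,,,,@
,,,,,,,
,,,,,,,
,,,,,,,
[7] ,,,,,,,
,,,,,@,
@,,,@,,
,,,,@,@
,,,,,,,
,,,,,,,
,,,,,,,
[8] ,,,,,,,
,,,,,,,
,,,,@,@
,,,,,@,
,,,,,,,
,,,,,,,
,,,,,,,
[9] ,,,,,,,
,,,,,,,
,,,,,@,
,,,,,@,
,,,,,,,
,,,,,,,
,,,,,,,

2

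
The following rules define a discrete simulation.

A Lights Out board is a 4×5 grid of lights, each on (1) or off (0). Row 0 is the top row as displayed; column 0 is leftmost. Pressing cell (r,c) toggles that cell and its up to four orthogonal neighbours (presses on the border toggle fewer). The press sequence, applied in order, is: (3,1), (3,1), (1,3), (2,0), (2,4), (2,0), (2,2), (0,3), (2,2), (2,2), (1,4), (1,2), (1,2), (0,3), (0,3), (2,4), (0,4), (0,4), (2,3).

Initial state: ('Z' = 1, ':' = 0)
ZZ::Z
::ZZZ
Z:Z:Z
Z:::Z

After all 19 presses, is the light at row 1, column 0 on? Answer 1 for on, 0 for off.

0

k=0  ZZ::Z
::ZZZ
Z:Z:Z
Z:::Z
k=1  ZZ::Z
::ZZZ
ZZZ:Z
:ZZ:Z
k=2  ZZ::Z
::ZZZ
Z:Z:Z
Z:::Z
k=3  ZZ:ZZ
:::::
Z:ZZZ
Z:::Z
k=4  ZZ:ZZ
Z::::
:ZZZZ
::::Z
k=5  ZZ:ZZ
Z:::Z
:ZZ::
:::::
k=6  ZZ:ZZ
::::Z
Z:Z::
Z::::
k=7  ZZ:ZZ
::Z:Z
ZZ:Z:
Z:Z::
k=8  ZZZ::
::ZZZ
ZZ:Z:
Z:Z::
k=9  ZZZ::
:::ZZ
Z:Z::
Z::::
k=10  ZZZ::
::ZZZ
ZZ:Z:
Z:Z::
k=11  ZZZ:Z
::Z::
ZZ:ZZ
Z:Z::
k=12  ZZ::Z
:Z:Z:
ZZZZZ
Z:Z::
k=13  ZZZ:Z
::Z::
ZZ:ZZ
Z:Z::
k=14  ZZ:Z:
::ZZ:
ZZ:ZZ
Z:Z::
k=15  ZZZ:Z
::Z::
ZZ:ZZ
Z:Z::
k=16  ZZZ:Z
::Z:Z
ZZ:::
Z:Z:Z
k=17  ZZZZ:
::Z::
ZZ:::
Z:Z:Z
k=18  ZZZ:Z
::Z:Z
ZZ:::
Z:Z:Z
k=19  ZZZ:Z
::ZZZ
ZZZZZ
Z:ZZZ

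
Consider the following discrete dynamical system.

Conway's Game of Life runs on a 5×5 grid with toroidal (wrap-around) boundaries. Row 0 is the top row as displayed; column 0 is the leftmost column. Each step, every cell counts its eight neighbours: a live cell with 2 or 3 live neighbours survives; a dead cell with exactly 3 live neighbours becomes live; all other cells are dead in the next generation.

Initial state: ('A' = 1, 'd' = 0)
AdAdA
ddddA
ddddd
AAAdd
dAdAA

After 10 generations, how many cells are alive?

2

[0] AdAdA
ddddA
ddddd
AAAdd
dAdAA
[1] dAAdd
AddAA
AAddd
AAAAA
ddddd
[2] AAAAA
dddAA
ddddd
ddAAA
ddddA
[3] dAAdd
dAddd
ddAdd
dddAA
ddddd
[4] dAAdd
dAddd
ddAAd
dddAd
ddAAd
[5] dAdAd
dAdAd
ddAAd
ddddA
dAdAd
[6] AAdAA
dAdAA
ddAAA
ddddA
AddAA
[7] dAddd
dAddd
ddAdd
ddAdd
dAAdd
[8] AAddd
dAAdd
dAAdd
ddAAd
dAAdd
[9] Adddd
ddddd
ddddd
dddAd
AddAd
[10] ddddA
ddddd
ddddd
ddddA
ddddd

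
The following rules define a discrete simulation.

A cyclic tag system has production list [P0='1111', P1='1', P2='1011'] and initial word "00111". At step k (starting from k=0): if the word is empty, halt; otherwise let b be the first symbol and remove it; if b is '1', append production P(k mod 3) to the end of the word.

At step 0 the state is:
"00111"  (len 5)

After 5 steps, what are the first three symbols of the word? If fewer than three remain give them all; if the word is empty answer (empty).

gen 0: "00111"  (len 5)
gen 1: "0111"  (len 4)
gen 2: "111"  (len 3)
gen 3: "111011"  (len 6)
gen 4: "110111111"  (len 9)
gen 5: "101111111"  (len 9)

101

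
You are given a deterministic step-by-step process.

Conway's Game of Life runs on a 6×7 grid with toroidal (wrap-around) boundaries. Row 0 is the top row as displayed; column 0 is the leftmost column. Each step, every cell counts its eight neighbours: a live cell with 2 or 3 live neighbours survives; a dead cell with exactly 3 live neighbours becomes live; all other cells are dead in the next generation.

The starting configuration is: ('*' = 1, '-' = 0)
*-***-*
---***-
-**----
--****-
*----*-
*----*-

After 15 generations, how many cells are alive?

16

k=0  *-***-*
---***-
-**----
--****-
*----*-
*----*-
k=1  ***----
*----**
-*-----
--*****
-*-*-*-
*--*-*-
k=2  --*-**-
--*---*
-***---
**-*-**
**-----
*--*---
k=3  -**-***
----**-
---***-
---**-*
----*--
*-***-*
k=4  -**----
--*----
------*
-------
*-*---*
*-*---*
k=5  *-**---
-**----
-------
*-----*
*-----*
--**--*
k=6  *------
-***---
**-----
*-----*
-*---*-
--**--*
k=7  *------
--*----
------*
------*
-**--*-
***---*
k=8  *-*---*
-------
-------
*----**
--*--*-
--*---*
k=9  **----*
-------
------*
-----**
**---*-
*-**-**
k=10  -**--*-
------*
-----**
-----*-
-**----
--*-**-
k=11  -******
*-----*
-----**
-----**
-*****-
----**-
k=12  -***---
-***---
-------
*-**---
--**---
*------
k=13  *--*---
-*-*---
-------
-***---
--**---
-------
k=14  --*----
--*----
-*-*---
-*-*---
-*-*---
--**---
k=15  -**----
-***---
-*-*---
**-**--
-*-**--
-*-*---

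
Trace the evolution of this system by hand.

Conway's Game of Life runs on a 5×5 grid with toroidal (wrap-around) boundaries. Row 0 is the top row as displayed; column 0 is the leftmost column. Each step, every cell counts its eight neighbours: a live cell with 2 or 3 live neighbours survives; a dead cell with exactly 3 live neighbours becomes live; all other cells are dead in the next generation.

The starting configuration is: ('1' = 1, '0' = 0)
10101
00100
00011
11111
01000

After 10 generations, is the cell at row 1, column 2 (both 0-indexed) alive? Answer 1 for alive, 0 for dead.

0

0) 10101
00100
00011
11111
01000
1) 10110
11100
00000
01000
00000
2) 10111
10111
10100
00000
01100
3) 00000
00000
10100
00100
11101
4) 11000
00000
01000
00101
11110
5) 10001
11000
00000
00001
00010
6) 11001
11001
10000
00000
10010
7) 00110
00000
11001
00001
11000
8) 01100
11111
10001
00001
11111
9) 00000
00000
00100
00100
00001
10) 00000
00000
00000
00010
00000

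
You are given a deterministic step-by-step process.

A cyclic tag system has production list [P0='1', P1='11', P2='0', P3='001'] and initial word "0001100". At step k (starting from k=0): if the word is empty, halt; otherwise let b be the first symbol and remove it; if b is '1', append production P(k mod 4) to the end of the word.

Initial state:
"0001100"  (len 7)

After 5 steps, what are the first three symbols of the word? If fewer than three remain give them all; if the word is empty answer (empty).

000

0) "0001100"  (len 7)
1) "001100"  (len 6)
2) "01100"  (len 5)
3) "1100"  (len 4)
4) "100001"  (len 6)
5) "000011"  (len 6)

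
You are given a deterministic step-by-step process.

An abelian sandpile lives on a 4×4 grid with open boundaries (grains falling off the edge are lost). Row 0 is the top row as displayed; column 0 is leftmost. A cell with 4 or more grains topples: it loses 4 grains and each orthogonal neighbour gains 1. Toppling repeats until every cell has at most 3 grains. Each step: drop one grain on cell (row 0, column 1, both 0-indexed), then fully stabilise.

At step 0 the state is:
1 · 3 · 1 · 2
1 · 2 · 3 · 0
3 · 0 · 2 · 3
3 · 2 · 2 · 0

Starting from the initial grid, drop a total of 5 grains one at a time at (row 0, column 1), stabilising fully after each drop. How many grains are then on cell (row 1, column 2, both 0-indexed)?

[0] 1 · 3 · 1 · 2
1 · 2 · 3 · 0
3 · 0 · 2 · 3
3 · 2 · 2 · 0
[1] 2 · 0 · 2 · 2
1 · 3 · 3 · 0
3 · 0 · 2 · 3
3 · 2 · 2 · 0
[2] 2 · 1 · 2 · 2
1 · 3 · 3 · 0
3 · 0 · 2 · 3
3 · 2 · 2 · 0
[3] 2 · 2 · 2 · 2
1 · 3 · 3 · 0
3 · 0 · 2 · 3
3 · 2 · 2 · 0
[4] 2 · 3 · 2 · 2
1 · 3 · 3 · 0
3 · 0 · 2 · 3
3 · 2 · 2 · 0
[5] 3 · 2 · 0 · 3
2 · 1 · 1 · 1
3 · 1 · 3 · 3
3 · 2 · 2 · 0

1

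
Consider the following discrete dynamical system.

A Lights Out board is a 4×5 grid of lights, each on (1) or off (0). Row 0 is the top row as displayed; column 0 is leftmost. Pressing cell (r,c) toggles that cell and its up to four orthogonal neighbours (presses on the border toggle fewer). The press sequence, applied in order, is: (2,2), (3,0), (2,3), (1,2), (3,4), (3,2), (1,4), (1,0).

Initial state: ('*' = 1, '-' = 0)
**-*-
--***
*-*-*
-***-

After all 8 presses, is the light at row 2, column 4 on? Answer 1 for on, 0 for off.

k=0  **-*-
--***
*-*-*
-***-
k=1  **-*-
---**
**-**
-*-*-
k=2  **-*-
---**
-*-**
*--*-
k=3  **-*-
----*
-**--
*----
k=4  ****-
-****
-*---
*----
k=5  ****-
-****
-*--*
*--**
k=6  ****-
-****
-**-*
***-*
k=7  *****
-**--
-**--
***-*
k=8  -****
*-*--
***--
***-*

0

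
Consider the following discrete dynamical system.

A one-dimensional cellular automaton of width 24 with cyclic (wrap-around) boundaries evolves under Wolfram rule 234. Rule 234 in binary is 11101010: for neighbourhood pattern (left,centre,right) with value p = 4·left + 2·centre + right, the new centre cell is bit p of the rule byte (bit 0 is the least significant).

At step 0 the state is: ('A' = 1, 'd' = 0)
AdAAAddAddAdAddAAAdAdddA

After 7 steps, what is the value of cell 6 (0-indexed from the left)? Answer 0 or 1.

gen 0: AdAAAddAddAdAddAAAdAdddA
gen 1: AAAAAdAddAdAddAAAAAdddAA
gen 2: AAAAAAddAdAddAAAAAAddAAA
gen 3: AAAAAAdAdAddAAAAAAAdAAAA
gen 4: AAAAAAAdAddAAAAAAAAAAAAA
gen 5: AAAAAAAAddAAAAAAAAAAAAAA
gen 6: AAAAAAAAdAAAAAAAAAAAAAAA
gen 7: AAAAAAAAAAAAAAAAAAAAAAAA

1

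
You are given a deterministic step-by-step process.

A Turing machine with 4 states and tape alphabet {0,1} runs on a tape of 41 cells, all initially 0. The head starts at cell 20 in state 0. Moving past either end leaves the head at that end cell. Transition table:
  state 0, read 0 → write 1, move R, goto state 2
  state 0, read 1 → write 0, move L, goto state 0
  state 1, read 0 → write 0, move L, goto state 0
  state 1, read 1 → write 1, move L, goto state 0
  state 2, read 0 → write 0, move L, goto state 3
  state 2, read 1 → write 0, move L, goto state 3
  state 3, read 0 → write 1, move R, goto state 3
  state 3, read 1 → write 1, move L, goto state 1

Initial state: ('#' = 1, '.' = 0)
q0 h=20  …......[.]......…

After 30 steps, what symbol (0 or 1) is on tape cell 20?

1

k=0  q0 h=20  …......[.]......…
k=1  q2 h=21  ….....#[.]......…
k=2  q3 h=20  …......[#]......…
k=3  q1 h=19  …......[.]#.....…
k=4  q0 h=18  …......[.].#....…
k=5  q2 h=19  ….....#[.]#.....…
k=6  q3 h=18  …......[#].#....…
k=7  q1 h=17  …......[.]#.#...…
k=8  q0 h=16  …......[.].#.#..…
k=9  q2 h=17  ….....#[.]#.#...…
k=10  q3 h=16  …......[#].#.#..…
k=11  q1 h=15  …......[.]#.#.#.…
k=12  q0 h=14  …......[.].#.#.#…
k=13  q2 h=15  ….....#[.]#.#.#.…
k=14  q3 h=14  …......[#].#.#.#…
k=15  q1 h=13  …......[.]#.#.#.…
k=16  q0 h=12  …......[.].#.#.#…
k=17  q2 h=13  ….....#[.]#.#.#.…
k=18  q3 h=12  …......[#].#.#.#…
k=19  q1 h=11  …......[.]#.#.#.…
k=20  q0 h=10  …......[.].#.#.#…
k=21  q2 h=11  ….....#[.]#.#.#.…
k=22  q3 h=10  …......[#].#.#.#…
k=23  q1 h= 9  …......[.]#.#.#.…
k=24  q0 h= 8  …......[.].#.#.#…
k=25  q2 h= 9  ….....#[.]#.#.#.…
k=26  q3 h= 8  …......[#].#.#.#…
k=27  q1 h= 7  …......[.]#.#.#.…
k=28  q0 h= 6  |......[.].#.#.#…
k=29  q2 h= 7  ….....#[.]#.#.#.…
k=30  q3 h= 6  |......[#].#.#.#…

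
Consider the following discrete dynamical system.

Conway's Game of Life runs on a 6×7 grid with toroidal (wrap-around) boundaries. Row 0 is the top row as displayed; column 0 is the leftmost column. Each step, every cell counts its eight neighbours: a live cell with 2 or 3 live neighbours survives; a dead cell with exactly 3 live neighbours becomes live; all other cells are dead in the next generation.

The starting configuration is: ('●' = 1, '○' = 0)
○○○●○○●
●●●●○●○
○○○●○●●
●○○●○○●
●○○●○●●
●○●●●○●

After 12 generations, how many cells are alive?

step 0: ○○○●○○●
●●●●○●○
○○○●○●●
●○○●○○●
●○○●○●●
●○●●●○●
step 1: ○○○○○○○
●●○●○●○
○○○●○●○
○○●●○○○
○○○○○○○
○●●○○○○
step 2: ●○○○○○○
○○●○○○●
○●○●○○●
○○●●●○○
○●○●○○○
○○○○○○○
step 3: ○○○○○○○
○●●○○○●
●●○○●●○
●●○○●○○
○○○●●○○
○○○○○○○
step 4: ○○○○○○○
○●●○○●●
○○○●●●○
●●●○○○●
○○○●●○○
○○○○○○○
step 5: ○○○○○○○
○○●●○●●
○○○●●○○
●●●○○○●
●●●●○○○
○○○○○○○
step 6: ○○○○○○○
○○●●○●○
○○○○●○○
○○○○●○●
○○○●○○●
○●●○○○○
step 7: ○●○●○○○
○○○●●○○
○○○○●○○
○○○●●○○
●○●●○●○
○○●○○○○
step 8: ○○○●●○○
○○●●●○○
○○○○○●○
○○●○○●○
○●●○○○○
○○○○●○○
step 9: ○○●○○●○
○○●○○●○
○○●○○●○
○●●○○○○
○●●●○○○
○○●○●○○
step 10: ○●●○●●○
○●●●●●●
○○●●○○○
○○○○○○○
○○○○○○○
○○○○●○○
step 11: ●●○○○○●
●○○○○○●
○●○○○●○
○○○○○○○
○○○○○○○
○○○●●●○
step 12: ○●○○●○○
○○○○○●○
●○○○○○●
○○○○○○○
○○○○●○○
●○○○●●●

10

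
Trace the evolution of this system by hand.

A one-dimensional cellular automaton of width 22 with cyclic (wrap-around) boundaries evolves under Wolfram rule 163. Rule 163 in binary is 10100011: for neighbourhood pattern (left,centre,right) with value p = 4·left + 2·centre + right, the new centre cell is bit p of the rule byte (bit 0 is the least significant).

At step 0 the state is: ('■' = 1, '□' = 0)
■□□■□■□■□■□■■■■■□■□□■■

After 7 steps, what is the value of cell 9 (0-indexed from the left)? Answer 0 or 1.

0

step 0: ■□□■□■□■□■□■■■■■□■□□■■
step 1: □□■□■□■□■□■□■■■□■□□■□■
step 2: □■□■□■□■□■□■□■□■□□■□■□
step 3: ■□■□■□■□■□■□■□■□□■□■□□
step 4: □■□■□■□■□■□■□■□□■□■□□■
step 5: ■□■□■□■□■□■□■□□■□■□□■□
step 6: □■□■□■□■□■□■□□■□■□□■□■
step 7: ■□■□■□■□■□■□□■□■□□■□■□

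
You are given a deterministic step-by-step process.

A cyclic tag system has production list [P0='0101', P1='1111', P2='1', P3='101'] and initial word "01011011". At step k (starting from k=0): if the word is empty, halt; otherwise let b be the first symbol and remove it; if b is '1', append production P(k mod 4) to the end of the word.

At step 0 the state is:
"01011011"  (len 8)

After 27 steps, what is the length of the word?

31

0) "01011011"  (len 8)
1) "1011011"  (len 7)
2) "0110111111"  (len 10)
3) "110111111"  (len 9)
4) "10111111101"  (len 11)
5) "01111111010101"  (len 14)
6) "1111111010101"  (len 13)
7) "1111110101011"  (len 13)
8) "111110101011101"  (len 15)
9) "111101010111010101"  (len 18)
10) "111010101110101011111"  (len 21)
11) "110101011101010111111"  (len 21)
12) "10101011101010111111101"  (len 23)
13) "01010111010101111111010101"  (len 26)
14) "1010111010101111111010101"  (len 25)
15) "0101110101011111110101011"  (len 25)
16) "101110101011111110101011"  (len 24)
17) "011101010111111101010110101"  (len 27)
18) "11101010111111101010110101"  (len 26)
19) "11010101111111010101101011"  (len 26)
20) "1010101111111010101101011101"  (len 28)
21) "0101011111110101011010111010101"  (len 31)
22) "101011111110101011010111010101"  (len 30)
23) "010111111101010110101110101011"  (len 30)
24) "10111111101010110101110101011"  (len 29)
25) "01111111010101101011101010110101"  (len 32)
26) "1111111010101101011101010110101"  (len 31)
27) "1111110101011010111010101101011"  (len 31)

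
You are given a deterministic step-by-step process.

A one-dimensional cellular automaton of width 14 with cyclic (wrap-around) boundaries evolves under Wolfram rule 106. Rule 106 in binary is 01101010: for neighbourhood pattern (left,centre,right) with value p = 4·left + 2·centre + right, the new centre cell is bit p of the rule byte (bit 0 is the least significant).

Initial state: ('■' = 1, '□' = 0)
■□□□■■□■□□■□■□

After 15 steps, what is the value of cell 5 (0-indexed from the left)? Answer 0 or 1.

0

k=0  ■□□□■■□■□□■□■□
k=1  □□□■■■■□□■□■□■
k=2  □□■■□□■□■□■□■□
k=3  □■■■□■□■□■□■□□
k=4  ■■□■■□■□■□■□□□
k=5  ■■■■■■□■□■□□□■
k=6  □□□□□■■□■□□□■■
k=7  □□□□■■■■□□□■■■
k=8  □□□■■□□■□□■■□■
k=9  □□■■■□■□□■■■■□
k=10  □■■□■■□□■■□□■□
k=11  ■■■■■■□■■■□■□□
k=12  ■□□□□■■■□■■□□■
k=13  ■□□□■■□■■■■□■■
k=14  ■□□■■■■■□□■■■□
k=15  □□■■□□□■□■■□■■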